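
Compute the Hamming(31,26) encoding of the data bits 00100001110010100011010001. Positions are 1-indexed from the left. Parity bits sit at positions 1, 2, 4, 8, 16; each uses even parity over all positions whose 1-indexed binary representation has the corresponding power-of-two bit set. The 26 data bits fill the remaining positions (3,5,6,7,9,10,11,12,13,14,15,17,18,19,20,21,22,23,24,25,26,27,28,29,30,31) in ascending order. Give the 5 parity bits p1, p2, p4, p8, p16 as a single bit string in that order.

01010

Place data bits at non-power-of-two positions: b3=0, b5=0, b6=1, b7=0, b9=0, b10=0, b11=0, b12=1, b13=1, b14=1, b15=0, b17=0, b18=1, b19=0, b20=1, b21=0, b22=0, b23=0, b24=1, b25=1, b26=0, b27=1, b28=0, b29=0, b30=0, b31=1.
p1 = XOR of data positions {3,5,7,9,11,13,15,17,19,21,23,25,27,29,31} = 0⊕0⊕0⊕0⊕0⊕1⊕0⊕0⊕0⊕0⊕0⊕1⊕1⊕0⊕1 = 0
p2 = XOR of data positions {3,6,7,10,11,14,15,18,19,22,23,26,27,30,31} = 0⊕1⊕0⊕0⊕0⊕1⊕0⊕1⊕0⊕0⊕0⊕0⊕1⊕0⊕1 = 1
p4 = XOR of data positions {5,6,7,12,13,14,15,20,21,22,23,28,29,30,31} = 0⊕1⊕0⊕1⊕1⊕1⊕0⊕1⊕0⊕0⊕0⊕0⊕0⊕0⊕1 = 0
p8 = XOR of data positions {9,10,11,12,13,14,15,24,25,26,27,28,29,30,31} = 0⊕0⊕0⊕1⊕1⊕1⊕0⊕1⊕1⊕0⊕1⊕0⊕0⊕0⊕1 = 1
p16 = XOR of data positions {17,18,19,20,21,22,23,24,25,26,27,28,29,30,31} = 0⊕1⊕0⊕1⊕0⊕0⊕0⊕1⊕1⊕0⊕1⊕0⊕0⊕0⊕1 = 0
Parity bits p1,p2,p4,p8,p16 = 01010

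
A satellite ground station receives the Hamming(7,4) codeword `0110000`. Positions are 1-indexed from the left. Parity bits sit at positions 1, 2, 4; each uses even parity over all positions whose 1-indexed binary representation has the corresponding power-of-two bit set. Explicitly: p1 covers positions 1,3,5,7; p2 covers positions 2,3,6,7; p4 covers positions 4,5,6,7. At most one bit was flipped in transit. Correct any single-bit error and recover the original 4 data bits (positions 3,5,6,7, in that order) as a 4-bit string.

s1: b1⊕b3⊕b5⊕b7 = 0⊕1⊕0⊕0 = 1
s2: b2⊕b3⊕b6⊕b7 = 1⊕1⊕0⊕0 = 0
s4: b4⊕b5⊕b6⊕b7 = 0⊕0⊕0⊕0 = 0
Syndrome (s4...s1) = 001 → position 1.
Flip bit 1: corrected codeword = 1110000
Data bits at positions 3,5,6,7: 1000

1000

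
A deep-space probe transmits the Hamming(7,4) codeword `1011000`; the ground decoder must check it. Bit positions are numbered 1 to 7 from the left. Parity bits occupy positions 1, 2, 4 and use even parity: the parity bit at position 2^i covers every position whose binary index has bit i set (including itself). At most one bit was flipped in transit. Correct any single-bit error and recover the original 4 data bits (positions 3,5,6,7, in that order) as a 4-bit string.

s1: b1⊕b3⊕b5⊕b7 = 1⊕1⊕0⊕0 = 0
s2: b2⊕b3⊕b6⊕b7 = 0⊕1⊕0⊕0 = 1
s4: b4⊕b5⊕b6⊕b7 = 1⊕0⊕0⊕0 = 1
Syndrome (s4...s1) = 110 → position 6.
Flip bit 6: corrected codeword = 1011010
Data bits at positions 3,5,6,7: 1010

1010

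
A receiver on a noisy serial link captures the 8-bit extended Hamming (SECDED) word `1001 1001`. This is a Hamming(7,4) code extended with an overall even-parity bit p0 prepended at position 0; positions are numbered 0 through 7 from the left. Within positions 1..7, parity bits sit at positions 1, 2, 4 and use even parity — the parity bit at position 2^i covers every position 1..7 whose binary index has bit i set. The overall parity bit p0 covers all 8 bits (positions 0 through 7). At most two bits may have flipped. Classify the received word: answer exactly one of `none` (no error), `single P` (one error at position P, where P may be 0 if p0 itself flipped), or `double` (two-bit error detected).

none

s1: b1⊕b3⊕b5⊕b7 = 0⊕1⊕0⊕1 = 0
s2: b2⊕b3⊕b6⊕b7 = 0⊕1⊕0⊕1 = 0
s4: b4⊕b5⊕b6⊕b7 = 1⊕0⊕0⊕1 = 0
Syndrome (s4...s1) = 000 → position 0 (no error).
Overall parity (XOR of all 8 bits, including p0): 1⊕0⊕0⊕1⊕1⊕0⊕0⊕1 = 0
Overall=0, syndrome position=0 → no error.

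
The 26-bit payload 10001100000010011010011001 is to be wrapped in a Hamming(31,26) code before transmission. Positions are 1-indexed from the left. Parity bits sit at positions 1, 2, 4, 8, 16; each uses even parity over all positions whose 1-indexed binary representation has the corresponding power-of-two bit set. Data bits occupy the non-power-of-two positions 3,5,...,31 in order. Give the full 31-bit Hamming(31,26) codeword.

1010000011000001010011010011001

Place data bits at non-power-of-two positions: b3=1, b5=0, b6=0, b7=0, b9=1, b10=1, b11=0, b12=0, b13=0, b14=0, b15=0, b17=0, b18=1, b19=0, b20=0, b21=1, b22=1, b23=0, b24=1, b25=0, b26=0, b27=1, b28=1, b29=0, b30=0, b31=1.
p1 = XOR of data positions {3,5,7,9,11,13,15,17,19,21,23,25,27,29,31} = 1⊕0⊕0⊕1⊕0⊕0⊕0⊕0⊕0⊕1⊕0⊕0⊕1⊕0⊕1 = 1
p2 = XOR of data positions {3,6,7,10,11,14,15,18,19,22,23,26,27,30,31} = 1⊕0⊕0⊕1⊕0⊕0⊕0⊕1⊕0⊕1⊕0⊕0⊕1⊕0⊕1 = 0
p4 = XOR of data positions {5,6,7,12,13,14,15,20,21,22,23,28,29,30,31} = 0⊕0⊕0⊕0⊕0⊕0⊕0⊕0⊕1⊕1⊕0⊕1⊕0⊕0⊕1 = 0
p8 = XOR of data positions {9,10,11,12,13,14,15,24,25,26,27,28,29,30,31} = 1⊕1⊕0⊕0⊕0⊕0⊕0⊕1⊕0⊕0⊕1⊕1⊕0⊕0⊕1 = 0
p16 = XOR of data positions {17,18,19,20,21,22,23,24,25,26,27,28,29,30,31} = 0⊕1⊕0⊕0⊕1⊕1⊕0⊕1⊕0⊕0⊕1⊕1⊕0⊕0⊕1 = 1
Codeword b1..b31 = 1010000011000001010011010011001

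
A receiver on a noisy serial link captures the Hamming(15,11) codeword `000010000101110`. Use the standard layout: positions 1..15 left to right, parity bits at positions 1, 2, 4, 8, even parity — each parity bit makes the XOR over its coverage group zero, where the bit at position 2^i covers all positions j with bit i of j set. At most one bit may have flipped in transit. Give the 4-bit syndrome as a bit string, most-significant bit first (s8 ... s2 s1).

0000

s1: b1⊕b3⊕b5⊕b7⊕b9⊕b11⊕b13⊕b15 = 0⊕0⊕1⊕0⊕0⊕0⊕1⊕0 = 0
s2: b2⊕b3⊕b6⊕b7⊕b10⊕b11⊕b14⊕b15 = 0⊕0⊕0⊕0⊕1⊕0⊕1⊕0 = 0
s4: b4⊕b5⊕b6⊕b7⊕b12⊕b13⊕b14⊕b15 = 0⊕1⊕0⊕0⊕1⊕1⊕1⊕0 = 0
s8: b8⊕b9⊕b10⊕b11⊕b12⊕b13⊕b14⊕b15 = 0⊕0⊕1⊕0⊕1⊕1⊕1⊕0 = 0
Syndrome (s8...s1) = 0000 → position 0 (no error).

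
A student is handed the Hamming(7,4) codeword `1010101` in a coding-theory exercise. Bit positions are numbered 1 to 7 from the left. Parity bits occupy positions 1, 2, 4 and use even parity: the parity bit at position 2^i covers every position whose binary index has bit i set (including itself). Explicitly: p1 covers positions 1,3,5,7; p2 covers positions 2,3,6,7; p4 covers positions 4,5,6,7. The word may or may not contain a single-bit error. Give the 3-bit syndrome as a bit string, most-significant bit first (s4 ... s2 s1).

000

s1: b1⊕b3⊕b5⊕b7 = 1⊕1⊕1⊕1 = 0
s2: b2⊕b3⊕b6⊕b7 = 0⊕1⊕0⊕1 = 0
s4: b4⊕b5⊕b6⊕b7 = 0⊕1⊕0⊕1 = 0
Syndrome (s4...s1) = 000 → position 0 (no error).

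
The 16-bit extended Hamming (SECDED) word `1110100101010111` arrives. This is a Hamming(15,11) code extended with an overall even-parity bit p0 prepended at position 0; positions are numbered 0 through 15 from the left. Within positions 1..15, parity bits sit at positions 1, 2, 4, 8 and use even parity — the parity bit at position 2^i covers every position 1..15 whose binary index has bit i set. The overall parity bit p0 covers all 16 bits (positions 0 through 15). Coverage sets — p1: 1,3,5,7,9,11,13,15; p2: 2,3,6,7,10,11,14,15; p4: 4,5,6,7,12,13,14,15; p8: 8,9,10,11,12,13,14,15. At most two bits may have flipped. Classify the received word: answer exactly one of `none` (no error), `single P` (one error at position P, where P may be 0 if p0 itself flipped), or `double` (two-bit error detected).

double

s1: b1⊕b3⊕b5⊕b7⊕b9⊕b11⊕b13⊕b15 = 1⊕0⊕0⊕1⊕1⊕1⊕1⊕1 = 0
s2: b2⊕b3⊕b6⊕b7⊕b10⊕b11⊕b14⊕b15 = 1⊕0⊕0⊕1⊕0⊕1⊕1⊕1 = 1
s4: b4⊕b5⊕b6⊕b7⊕b12⊕b13⊕b14⊕b15 = 1⊕0⊕0⊕1⊕0⊕1⊕1⊕1 = 1
s8: b8⊕b9⊕b10⊕b11⊕b12⊕b13⊕b14⊕b15 = 0⊕1⊕0⊕1⊕0⊕1⊕1⊕1 = 1
Syndrome (s8...s1) = 1110 → position 14.
Overall parity (XOR of all 16 bits, including p0): 1⊕1⊕1⊕0⊕1⊕0⊕0⊕1⊕0⊕1⊕0⊕1⊕0⊕1⊕1⊕1 = 0
Overall=0, syndrome position=14 → double-bit error detected (uncorrectable).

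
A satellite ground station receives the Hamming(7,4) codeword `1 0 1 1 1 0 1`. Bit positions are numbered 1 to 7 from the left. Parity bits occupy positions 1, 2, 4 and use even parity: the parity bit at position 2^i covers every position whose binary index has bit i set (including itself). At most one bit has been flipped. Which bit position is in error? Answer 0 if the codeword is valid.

4

s1: b1⊕b3⊕b5⊕b7 = 1⊕1⊕1⊕1 = 0
s2: b2⊕b3⊕b6⊕b7 = 0⊕1⊕0⊕1 = 0
s4: b4⊕b5⊕b6⊕b7 = 1⊕1⊕0⊕1 = 1
Syndrome (s4...s1) = 100 → position 4.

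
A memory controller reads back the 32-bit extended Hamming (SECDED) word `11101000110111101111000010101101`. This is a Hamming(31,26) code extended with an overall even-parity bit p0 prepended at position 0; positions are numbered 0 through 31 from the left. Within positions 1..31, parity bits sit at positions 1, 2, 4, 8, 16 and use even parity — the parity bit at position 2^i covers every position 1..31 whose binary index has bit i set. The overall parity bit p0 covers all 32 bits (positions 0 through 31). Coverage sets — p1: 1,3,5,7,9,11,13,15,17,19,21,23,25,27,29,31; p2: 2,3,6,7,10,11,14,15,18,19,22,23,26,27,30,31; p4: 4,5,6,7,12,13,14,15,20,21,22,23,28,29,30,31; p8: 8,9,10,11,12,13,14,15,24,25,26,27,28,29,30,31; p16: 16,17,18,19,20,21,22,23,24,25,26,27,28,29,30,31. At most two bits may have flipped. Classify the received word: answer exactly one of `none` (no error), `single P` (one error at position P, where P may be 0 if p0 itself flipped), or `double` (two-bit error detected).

s1: b1⊕b3⊕b5⊕b7⊕b9⊕b11⊕b13⊕b15⊕b17⊕b19⊕b21⊕b23⊕b25⊕b27⊕b29⊕b31 = 1⊕0⊕0⊕0⊕1⊕1⊕1⊕0⊕1⊕1⊕0⊕0⊕0⊕0⊕1⊕1 = 0
s2: b2⊕b3⊕b6⊕b7⊕b10⊕b11⊕b14⊕b15⊕b18⊕b19⊕b22⊕b23⊕b26⊕b27⊕b30⊕b31 = 1⊕0⊕0⊕0⊕0⊕1⊕1⊕0⊕1⊕1⊕0⊕0⊕1⊕0⊕0⊕1 = 1
s4: b4⊕b5⊕b6⊕b7⊕b12⊕b13⊕b14⊕b15⊕b20⊕b21⊕b22⊕b23⊕b28⊕b29⊕b30⊕b31 = 1⊕0⊕0⊕0⊕1⊕1⊕1⊕0⊕0⊕0⊕0⊕0⊕1⊕1⊕0⊕1 = 1
s8: b8⊕b9⊕b10⊕b11⊕b12⊕b13⊕b14⊕b15⊕b24⊕b25⊕b26⊕b27⊕b28⊕b29⊕b30⊕b31 = 1⊕1⊕0⊕1⊕1⊕1⊕1⊕0⊕1⊕0⊕1⊕0⊕1⊕1⊕0⊕1 = 1
s16: b16⊕b17⊕b18⊕b19⊕b20⊕b21⊕b22⊕b23⊕b24⊕b25⊕b26⊕b27⊕b28⊕b29⊕b30⊕b31 = 1⊕1⊕1⊕1⊕0⊕0⊕0⊕0⊕1⊕0⊕1⊕0⊕1⊕1⊕0⊕1 = 1
Syndrome (s16...s1) = 11110 → position 30.
Overall parity (XOR of all 32 bits, including p0): 1⊕1⊕1⊕0⊕1⊕0⊕0⊕0⊕1⊕1⊕0⊕1⊕1⊕1⊕1⊕0⊕1⊕1⊕1⊕1⊕0⊕0⊕0⊕0⊕1⊕0⊕1⊕0⊕1⊕1⊕0⊕1 = 1
Overall=1, syndrome position=30 → single-bit error at position 30.

single 30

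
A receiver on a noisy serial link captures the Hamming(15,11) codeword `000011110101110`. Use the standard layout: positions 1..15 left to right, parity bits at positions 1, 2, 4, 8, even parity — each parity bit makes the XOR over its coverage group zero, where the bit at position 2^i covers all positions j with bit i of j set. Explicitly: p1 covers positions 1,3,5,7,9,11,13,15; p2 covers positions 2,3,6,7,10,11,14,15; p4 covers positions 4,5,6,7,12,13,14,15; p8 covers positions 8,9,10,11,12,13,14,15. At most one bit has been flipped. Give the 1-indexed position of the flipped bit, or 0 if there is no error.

9

s1: b1⊕b3⊕b5⊕b7⊕b9⊕b11⊕b13⊕b15 = 0⊕0⊕1⊕1⊕0⊕0⊕1⊕0 = 1
s2: b2⊕b3⊕b6⊕b7⊕b10⊕b11⊕b14⊕b15 = 0⊕0⊕1⊕1⊕1⊕0⊕1⊕0 = 0
s4: b4⊕b5⊕b6⊕b7⊕b12⊕b13⊕b14⊕b15 = 0⊕1⊕1⊕1⊕1⊕1⊕1⊕0 = 0
s8: b8⊕b9⊕b10⊕b11⊕b12⊕b13⊕b14⊕b15 = 1⊕0⊕1⊕0⊕1⊕1⊕1⊕0 = 1
Syndrome (s8...s1) = 1001 → position 9.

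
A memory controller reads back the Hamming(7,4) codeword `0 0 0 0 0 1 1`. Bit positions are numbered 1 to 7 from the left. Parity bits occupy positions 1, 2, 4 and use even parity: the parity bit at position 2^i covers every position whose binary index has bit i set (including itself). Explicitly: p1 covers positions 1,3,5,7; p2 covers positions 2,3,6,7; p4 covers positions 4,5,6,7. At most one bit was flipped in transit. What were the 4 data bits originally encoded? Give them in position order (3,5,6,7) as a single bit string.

0011

s1: b1⊕b3⊕b5⊕b7 = 0⊕0⊕0⊕1 = 1
s2: b2⊕b3⊕b6⊕b7 = 0⊕0⊕1⊕1 = 0
s4: b4⊕b5⊕b6⊕b7 = 0⊕0⊕1⊕1 = 0
Syndrome (s4...s1) = 001 → position 1.
Flip bit 1: corrected codeword = 1000011
Data bits at positions 3,5,6,7: 0011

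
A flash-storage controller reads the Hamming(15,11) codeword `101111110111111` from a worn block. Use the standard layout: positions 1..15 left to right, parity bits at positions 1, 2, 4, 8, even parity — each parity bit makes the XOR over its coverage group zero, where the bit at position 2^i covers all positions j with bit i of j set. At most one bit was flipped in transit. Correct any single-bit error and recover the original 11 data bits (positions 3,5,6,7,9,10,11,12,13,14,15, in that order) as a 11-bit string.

s1: b1⊕b3⊕b5⊕b7⊕b9⊕b11⊕b13⊕b15 = 1⊕1⊕1⊕1⊕0⊕1⊕1⊕1 = 1
s2: b2⊕b3⊕b6⊕b7⊕b10⊕b11⊕b14⊕b15 = 0⊕1⊕1⊕1⊕1⊕1⊕1⊕1 = 1
s4: b4⊕b5⊕b6⊕b7⊕b12⊕b13⊕b14⊕b15 = 1⊕1⊕1⊕1⊕1⊕1⊕1⊕1 = 0
s8: b8⊕b9⊕b10⊕b11⊕b12⊕b13⊕b14⊕b15 = 1⊕0⊕1⊕1⊕1⊕1⊕1⊕1 = 1
Syndrome (s8...s1) = 1011 → position 11.
Flip bit 11: corrected codeword = 101111110101111
Data bits at positions 3,5,6,7,9,10,11,12,13,14,15: 11110101111

11110101111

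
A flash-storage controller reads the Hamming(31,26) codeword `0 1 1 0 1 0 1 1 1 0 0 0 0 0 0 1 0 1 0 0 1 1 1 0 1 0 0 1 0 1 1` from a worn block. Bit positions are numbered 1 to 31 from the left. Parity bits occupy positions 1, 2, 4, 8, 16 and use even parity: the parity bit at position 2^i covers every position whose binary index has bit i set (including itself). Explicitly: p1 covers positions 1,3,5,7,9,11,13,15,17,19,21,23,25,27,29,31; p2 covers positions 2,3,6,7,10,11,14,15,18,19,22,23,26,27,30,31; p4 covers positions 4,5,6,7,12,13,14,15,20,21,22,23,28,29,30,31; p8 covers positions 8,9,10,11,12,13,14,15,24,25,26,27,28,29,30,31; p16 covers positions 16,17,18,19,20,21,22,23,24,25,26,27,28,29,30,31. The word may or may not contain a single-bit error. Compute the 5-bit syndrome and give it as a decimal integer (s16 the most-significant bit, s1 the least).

16

s1: b1⊕b3⊕b5⊕b7⊕b9⊕b11⊕b13⊕b15⊕b17⊕b19⊕b21⊕b23⊕b25⊕b27⊕b29⊕b31 = 0⊕1⊕1⊕1⊕1⊕0⊕0⊕0⊕0⊕0⊕1⊕1⊕1⊕0⊕0⊕1 = 0
s2: b2⊕b3⊕b6⊕b7⊕b10⊕b11⊕b14⊕b15⊕b18⊕b19⊕b22⊕b23⊕b26⊕b27⊕b30⊕b31 = 1⊕1⊕0⊕1⊕0⊕0⊕0⊕0⊕1⊕0⊕1⊕1⊕0⊕0⊕1⊕1 = 0
s4: b4⊕b5⊕b6⊕b7⊕b12⊕b13⊕b14⊕b15⊕b20⊕b21⊕b22⊕b23⊕b28⊕b29⊕b30⊕b31 = 0⊕1⊕0⊕1⊕0⊕0⊕0⊕0⊕0⊕1⊕1⊕1⊕1⊕0⊕1⊕1 = 0
s8: b8⊕b9⊕b10⊕b11⊕b12⊕b13⊕b14⊕b15⊕b24⊕b25⊕b26⊕b27⊕b28⊕b29⊕b30⊕b31 = 1⊕1⊕0⊕0⊕0⊕0⊕0⊕0⊕0⊕1⊕0⊕0⊕1⊕0⊕1⊕1 = 0
s16: b16⊕b17⊕b18⊕b19⊕b20⊕b21⊕b22⊕b23⊕b24⊕b25⊕b26⊕b27⊕b28⊕b29⊕b30⊕b31 = 1⊕0⊕1⊕0⊕0⊕1⊕1⊕1⊕0⊕1⊕0⊕0⊕1⊕0⊕1⊕1 = 1
Syndrome (s16...s1) = 10000 → position 16.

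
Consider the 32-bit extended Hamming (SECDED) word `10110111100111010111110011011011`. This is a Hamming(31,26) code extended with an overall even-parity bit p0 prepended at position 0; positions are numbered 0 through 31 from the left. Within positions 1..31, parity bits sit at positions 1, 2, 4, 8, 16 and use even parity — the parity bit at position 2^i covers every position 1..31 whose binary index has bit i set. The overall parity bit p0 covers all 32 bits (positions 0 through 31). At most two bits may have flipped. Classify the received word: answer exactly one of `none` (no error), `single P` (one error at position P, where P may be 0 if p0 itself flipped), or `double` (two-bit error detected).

double

s1: b1⊕b3⊕b5⊕b7⊕b9⊕b11⊕b13⊕b15⊕b17⊕b19⊕b21⊕b23⊕b25⊕b27⊕b29⊕b31 = 0⊕1⊕1⊕1⊕0⊕1⊕1⊕1⊕1⊕1⊕1⊕0⊕1⊕1⊕0⊕1 = 0
s2: b2⊕b3⊕b6⊕b7⊕b10⊕b11⊕b14⊕b15⊕b18⊕b19⊕b22⊕b23⊕b26⊕b27⊕b30⊕b31 = 1⊕1⊕1⊕1⊕0⊕1⊕0⊕1⊕1⊕1⊕0⊕0⊕0⊕1⊕1⊕1 = 1
s4: b4⊕b5⊕b6⊕b7⊕b12⊕b13⊕b14⊕b15⊕b20⊕b21⊕b22⊕b23⊕b28⊕b29⊕b30⊕b31 = 0⊕1⊕1⊕1⊕1⊕1⊕0⊕1⊕1⊕1⊕0⊕0⊕1⊕0⊕1⊕1 = 1
s8: b8⊕b9⊕b10⊕b11⊕b12⊕b13⊕b14⊕b15⊕b24⊕b25⊕b26⊕b27⊕b28⊕b29⊕b30⊕b31 = 1⊕0⊕0⊕1⊕1⊕1⊕0⊕1⊕1⊕1⊕0⊕1⊕1⊕0⊕1⊕1 = 1
s16: b16⊕b17⊕b18⊕b19⊕b20⊕b21⊕b22⊕b23⊕b24⊕b25⊕b26⊕b27⊕b28⊕b29⊕b30⊕b31 = 0⊕1⊕1⊕1⊕1⊕1⊕0⊕0⊕1⊕1⊕0⊕1⊕1⊕0⊕1⊕1 = 1
Syndrome (s16...s1) = 11110 → position 30.
Overall parity (XOR of all 32 bits, including p0): 1⊕0⊕1⊕1⊕0⊕1⊕1⊕1⊕1⊕0⊕0⊕1⊕1⊕1⊕0⊕1⊕0⊕1⊕1⊕1⊕1⊕1⊕0⊕0⊕1⊕1⊕0⊕1⊕1⊕0⊕1⊕1 = 0
Overall=0, syndrome position=30 → double-bit error detected (uncorrectable).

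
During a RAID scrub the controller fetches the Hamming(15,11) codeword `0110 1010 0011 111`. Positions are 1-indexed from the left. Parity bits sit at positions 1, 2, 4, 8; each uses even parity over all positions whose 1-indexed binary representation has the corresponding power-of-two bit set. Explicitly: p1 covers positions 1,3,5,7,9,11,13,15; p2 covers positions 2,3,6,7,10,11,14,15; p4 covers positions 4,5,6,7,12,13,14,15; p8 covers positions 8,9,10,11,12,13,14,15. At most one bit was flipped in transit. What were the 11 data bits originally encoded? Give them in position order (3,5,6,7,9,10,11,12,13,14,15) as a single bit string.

s1: b1⊕b3⊕b5⊕b7⊕b9⊕b11⊕b13⊕b15 = 0⊕1⊕1⊕1⊕0⊕1⊕1⊕1 = 0
s2: b2⊕b3⊕b6⊕b7⊕b10⊕b11⊕b14⊕b15 = 1⊕1⊕0⊕1⊕0⊕1⊕1⊕1 = 0
s4: b4⊕b5⊕b6⊕b7⊕b12⊕b13⊕b14⊕b15 = 0⊕1⊕0⊕1⊕1⊕1⊕1⊕1 = 0
s8: b8⊕b9⊕b10⊕b11⊕b12⊕b13⊕b14⊕b15 = 0⊕0⊕0⊕1⊕1⊕1⊕1⊕1 = 1
Syndrome (s8...s1) = 1000 → position 8.
Flip bit 8: corrected codeword = 011010110011111
Data bits at positions 3,5,6,7,9,10,11,12,13,14,15: 11010011111

11010011111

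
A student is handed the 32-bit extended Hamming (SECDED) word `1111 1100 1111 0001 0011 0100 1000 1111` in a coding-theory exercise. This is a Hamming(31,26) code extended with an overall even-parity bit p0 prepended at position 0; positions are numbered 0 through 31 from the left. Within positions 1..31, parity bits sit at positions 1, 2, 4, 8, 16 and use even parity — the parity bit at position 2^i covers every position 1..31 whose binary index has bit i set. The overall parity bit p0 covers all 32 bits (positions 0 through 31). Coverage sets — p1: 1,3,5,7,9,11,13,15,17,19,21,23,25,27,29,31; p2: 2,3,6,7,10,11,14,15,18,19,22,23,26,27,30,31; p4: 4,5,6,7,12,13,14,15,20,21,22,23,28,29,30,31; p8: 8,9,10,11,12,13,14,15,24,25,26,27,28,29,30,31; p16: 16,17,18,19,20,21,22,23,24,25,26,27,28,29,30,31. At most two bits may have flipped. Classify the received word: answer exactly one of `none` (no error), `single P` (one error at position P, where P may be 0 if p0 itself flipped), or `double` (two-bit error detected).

single 2

s1: b1⊕b3⊕b5⊕b7⊕b9⊕b11⊕b13⊕b15⊕b17⊕b19⊕b21⊕b23⊕b25⊕b27⊕b29⊕b31 = 1⊕1⊕1⊕0⊕1⊕1⊕0⊕1⊕0⊕1⊕1⊕0⊕0⊕0⊕1⊕1 = 0
s2: b2⊕b3⊕b6⊕b7⊕b10⊕b11⊕b14⊕b15⊕b18⊕b19⊕b22⊕b23⊕b26⊕b27⊕b30⊕b31 = 1⊕1⊕0⊕0⊕1⊕1⊕0⊕1⊕1⊕1⊕0⊕0⊕0⊕0⊕1⊕1 = 1
s4: b4⊕b5⊕b6⊕b7⊕b12⊕b13⊕b14⊕b15⊕b20⊕b21⊕b22⊕b23⊕b28⊕b29⊕b30⊕b31 = 1⊕1⊕0⊕0⊕0⊕0⊕0⊕1⊕0⊕1⊕0⊕0⊕1⊕1⊕1⊕1 = 0
s8: b8⊕b9⊕b10⊕b11⊕b12⊕b13⊕b14⊕b15⊕b24⊕b25⊕b26⊕b27⊕b28⊕b29⊕b30⊕b31 = 1⊕1⊕1⊕1⊕0⊕0⊕0⊕1⊕1⊕0⊕0⊕0⊕1⊕1⊕1⊕1 = 0
s16: b16⊕b17⊕b18⊕b19⊕b20⊕b21⊕b22⊕b23⊕b24⊕b25⊕b26⊕b27⊕b28⊕b29⊕b30⊕b31 = 0⊕0⊕1⊕1⊕0⊕1⊕0⊕0⊕1⊕0⊕0⊕0⊕1⊕1⊕1⊕1 = 0
Syndrome (s16...s1) = 00010 → position 2.
Overall parity (XOR of all 32 bits, including p0): 1⊕1⊕1⊕1⊕1⊕1⊕0⊕0⊕1⊕1⊕1⊕1⊕0⊕0⊕0⊕1⊕0⊕0⊕1⊕1⊕0⊕1⊕0⊕0⊕1⊕0⊕0⊕0⊕1⊕1⊕1⊕1 = 1
Overall=1, syndrome position=2 → single-bit error at position 2.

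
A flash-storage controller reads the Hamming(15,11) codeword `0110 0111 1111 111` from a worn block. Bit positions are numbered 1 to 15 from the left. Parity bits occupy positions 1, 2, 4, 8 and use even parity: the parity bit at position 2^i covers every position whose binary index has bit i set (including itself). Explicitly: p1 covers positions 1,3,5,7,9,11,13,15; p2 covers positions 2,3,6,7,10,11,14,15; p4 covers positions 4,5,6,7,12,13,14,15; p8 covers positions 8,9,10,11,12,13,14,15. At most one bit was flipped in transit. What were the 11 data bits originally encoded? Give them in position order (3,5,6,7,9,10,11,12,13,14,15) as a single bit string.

10111111111

s1: b1⊕b3⊕b5⊕b7⊕b9⊕b11⊕b13⊕b15 = 0⊕1⊕0⊕1⊕1⊕1⊕1⊕1 = 0
s2: b2⊕b3⊕b6⊕b7⊕b10⊕b11⊕b14⊕b15 = 1⊕1⊕1⊕1⊕1⊕1⊕1⊕1 = 0
s4: b4⊕b5⊕b6⊕b7⊕b12⊕b13⊕b14⊕b15 = 0⊕0⊕1⊕1⊕1⊕1⊕1⊕1 = 0
s8: b8⊕b9⊕b10⊕b11⊕b12⊕b13⊕b14⊕b15 = 1⊕1⊕1⊕1⊕1⊕1⊕1⊕1 = 0
Syndrome (s8...s1) = 0000 → position 0 (no error).
No correction needed.
Data bits at positions 3,5,6,7,9,10,11,12,13,14,15: 10111111111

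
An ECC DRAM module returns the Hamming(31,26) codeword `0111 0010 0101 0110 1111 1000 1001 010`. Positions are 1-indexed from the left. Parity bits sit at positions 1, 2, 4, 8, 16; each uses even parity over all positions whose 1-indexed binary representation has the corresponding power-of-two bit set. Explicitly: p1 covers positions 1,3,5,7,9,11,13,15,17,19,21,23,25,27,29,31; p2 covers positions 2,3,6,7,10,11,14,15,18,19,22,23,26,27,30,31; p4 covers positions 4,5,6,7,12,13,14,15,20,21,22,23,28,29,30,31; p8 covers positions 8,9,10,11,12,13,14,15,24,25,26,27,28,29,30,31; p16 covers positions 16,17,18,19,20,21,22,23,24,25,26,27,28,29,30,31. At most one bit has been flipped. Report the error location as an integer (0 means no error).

s1: b1⊕b3⊕b5⊕b7⊕b9⊕b11⊕b13⊕b15⊕b17⊕b19⊕b21⊕b23⊕b25⊕b27⊕b29⊕b31 = 0⊕1⊕0⊕1⊕0⊕0⊕0⊕1⊕1⊕1⊕1⊕0⊕1⊕0⊕0⊕0 = 1
s2: b2⊕b3⊕b6⊕b7⊕b10⊕b11⊕b14⊕b15⊕b18⊕b19⊕b22⊕b23⊕b26⊕b27⊕b30⊕b31 = 1⊕1⊕0⊕1⊕1⊕0⊕1⊕1⊕1⊕1⊕0⊕0⊕0⊕0⊕1⊕0 = 1
s4: b4⊕b5⊕b6⊕b7⊕b12⊕b13⊕b14⊕b15⊕b20⊕b21⊕b22⊕b23⊕b28⊕b29⊕b30⊕b31 = 1⊕0⊕0⊕1⊕1⊕0⊕1⊕1⊕1⊕1⊕0⊕0⊕1⊕0⊕1⊕0 = 1
s8: b8⊕b9⊕b10⊕b11⊕b12⊕b13⊕b14⊕b15⊕b24⊕b25⊕b26⊕b27⊕b28⊕b29⊕b30⊕b31 = 0⊕0⊕1⊕0⊕1⊕0⊕1⊕1⊕0⊕1⊕0⊕0⊕1⊕0⊕1⊕0 = 1
s16: b16⊕b17⊕b18⊕b19⊕b20⊕b21⊕b22⊕b23⊕b24⊕b25⊕b26⊕b27⊕b28⊕b29⊕b30⊕b31 = 0⊕1⊕1⊕1⊕1⊕1⊕0⊕0⊕0⊕1⊕0⊕0⊕1⊕0⊕1⊕0 = 0
Syndrome (s16...s1) = 01111 → position 15.

15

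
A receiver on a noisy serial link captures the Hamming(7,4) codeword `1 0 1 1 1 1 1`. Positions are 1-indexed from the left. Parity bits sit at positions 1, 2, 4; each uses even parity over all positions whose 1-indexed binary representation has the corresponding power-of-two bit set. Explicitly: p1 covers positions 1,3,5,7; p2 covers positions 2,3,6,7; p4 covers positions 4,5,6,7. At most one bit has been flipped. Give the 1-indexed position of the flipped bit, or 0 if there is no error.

s1: b1⊕b3⊕b5⊕b7 = 1⊕1⊕1⊕1 = 0
s2: b2⊕b3⊕b6⊕b7 = 0⊕1⊕1⊕1 = 1
s4: b4⊕b5⊕b6⊕b7 = 1⊕1⊕1⊕1 = 0
Syndrome (s4...s1) = 010 → position 2.

2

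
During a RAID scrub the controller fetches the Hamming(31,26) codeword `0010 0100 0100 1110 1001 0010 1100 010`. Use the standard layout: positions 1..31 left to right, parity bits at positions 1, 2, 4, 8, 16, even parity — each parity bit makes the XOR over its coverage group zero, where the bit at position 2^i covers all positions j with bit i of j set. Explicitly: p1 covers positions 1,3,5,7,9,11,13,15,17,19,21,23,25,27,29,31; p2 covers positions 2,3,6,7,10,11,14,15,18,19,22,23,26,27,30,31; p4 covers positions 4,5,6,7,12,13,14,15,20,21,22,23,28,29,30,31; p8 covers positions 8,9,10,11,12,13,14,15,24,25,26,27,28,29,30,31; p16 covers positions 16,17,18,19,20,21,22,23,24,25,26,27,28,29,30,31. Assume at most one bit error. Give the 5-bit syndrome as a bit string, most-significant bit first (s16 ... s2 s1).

01100

s1: b1⊕b3⊕b5⊕b7⊕b9⊕b11⊕b13⊕b15⊕b17⊕b19⊕b21⊕b23⊕b25⊕b27⊕b29⊕b31 = 0⊕1⊕0⊕0⊕0⊕0⊕1⊕1⊕1⊕0⊕0⊕1⊕1⊕0⊕0⊕0 = 0
s2: b2⊕b3⊕b6⊕b7⊕b10⊕b11⊕b14⊕b15⊕b18⊕b19⊕b22⊕b23⊕b26⊕b27⊕b30⊕b31 = 0⊕1⊕1⊕0⊕1⊕0⊕1⊕1⊕0⊕0⊕0⊕1⊕1⊕0⊕1⊕0 = 0
s4: b4⊕b5⊕b6⊕b7⊕b12⊕b13⊕b14⊕b15⊕b20⊕b21⊕b22⊕b23⊕b28⊕b29⊕b30⊕b31 = 0⊕0⊕1⊕0⊕0⊕1⊕1⊕1⊕1⊕0⊕0⊕1⊕0⊕0⊕1⊕0 = 1
s8: b8⊕b9⊕b10⊕b11⊕b12⊕b13⊕b14⊕b15⊕b24⊕b25⊕b26⊕b27⊕b28⊕b29⊕b30⊕b31 = 0⊕0⊕1⊕0⊕0⊕1⊕1⊕1⊕0⊕1⊕1⊕0⊕0⊕0⊕1⊕0 = 1
s16: b16⊕b17⊕b18⊕b19⊕b20⊕b21⊕b22⊕b23⊕b24⊕b25⊕b26⊕b27⊕b28⊕b29⊕b30⊕b31 = 0⊕1⊕0⊕0⊕1⊕0⊕0⊕1⊕0⊕1⊕1⊕0⊕0⊕0⊕1⊕0 = 0
Syndrome (s16...s1) = 01100 → position 12.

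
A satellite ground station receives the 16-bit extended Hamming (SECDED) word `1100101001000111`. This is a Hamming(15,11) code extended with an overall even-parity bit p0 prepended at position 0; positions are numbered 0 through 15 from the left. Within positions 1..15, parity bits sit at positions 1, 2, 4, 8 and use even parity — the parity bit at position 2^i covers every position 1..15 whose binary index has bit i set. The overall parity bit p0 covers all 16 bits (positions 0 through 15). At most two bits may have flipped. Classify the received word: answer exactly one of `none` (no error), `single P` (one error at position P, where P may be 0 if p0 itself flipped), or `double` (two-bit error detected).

double

s1: b1⊕b3⊕b5⊕b7⊕b9⊕b11⊕b13⊕b15 = 1⊕0⊕0⊕0⊕1⊕0⊕1⊕1 = 0
s2: b2⊕b3⊕b6⊕b7⊕b10⊕b11⊕b14⊕b15 = 0⊕0⊕1⊕0⊕0⊕0⊕1⊕1 = 1
s4: b4⊕b5⊕b6⊕b7⊕b12⊕b13⊕b14⊕b15 = 1⊕0⊕1⊕0⊕0⊕1⊕1⊕1 = 1
s8: b8⊕b9⊕b10⊕b11⊕b12⊕b13⊕b14⊕b15 = 0⊕1⊕0⊕0⊕0⊕1⊕1⊕1 = 0
Syndrome (s8...s1) = 0110 → position 6.
Overall parity (XOR of all 16 bits, including p0): 1⊕1⊕0⊕0⊕1⊕0⊕1⊕0⊕0⊕1⊕0⊕0⊕0⊕1⊕1⊕1 = 0
Overall=0, syndrome position=6 → double-bit error detected (uncorrectable).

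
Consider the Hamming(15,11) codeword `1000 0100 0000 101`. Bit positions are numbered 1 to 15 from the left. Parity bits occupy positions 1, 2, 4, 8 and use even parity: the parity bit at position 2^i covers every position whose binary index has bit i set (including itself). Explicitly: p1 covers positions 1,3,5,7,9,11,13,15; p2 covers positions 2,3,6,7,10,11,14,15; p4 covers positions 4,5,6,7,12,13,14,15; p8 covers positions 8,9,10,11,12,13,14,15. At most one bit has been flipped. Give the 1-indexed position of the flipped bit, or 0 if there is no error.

s1: b1⊕b3⊕b5⊕b7⊕b9⊕b11⊕b13⊕b15 = 1⊕0⊕0⊕0⊕0⊕0⊕1⊕1 = 1
s2: b2⊕b3⊕b6⊕b7⊕b10⊕b11⊕b14⊕b15 = 0⊕0⊕1⊕0⊕0⊕0⊕0⊕1 = 0
s4: b4⊕b5⊕b6⊕b7⊕b12⊕b13⊕b14⊕b15 = 0⊕0⊕1⊕0⊕0⊕1⊕0⊕1 = 1
s8: b8⊕b9⊕b10⊕b11⊕b12⊕b13⊕b14⊕b15 = 0⊕0⊕0⊕0⊕0⊕1⊕0⊕1 = 0
Syndrome (s8...s1) = 0101 → position 5.

5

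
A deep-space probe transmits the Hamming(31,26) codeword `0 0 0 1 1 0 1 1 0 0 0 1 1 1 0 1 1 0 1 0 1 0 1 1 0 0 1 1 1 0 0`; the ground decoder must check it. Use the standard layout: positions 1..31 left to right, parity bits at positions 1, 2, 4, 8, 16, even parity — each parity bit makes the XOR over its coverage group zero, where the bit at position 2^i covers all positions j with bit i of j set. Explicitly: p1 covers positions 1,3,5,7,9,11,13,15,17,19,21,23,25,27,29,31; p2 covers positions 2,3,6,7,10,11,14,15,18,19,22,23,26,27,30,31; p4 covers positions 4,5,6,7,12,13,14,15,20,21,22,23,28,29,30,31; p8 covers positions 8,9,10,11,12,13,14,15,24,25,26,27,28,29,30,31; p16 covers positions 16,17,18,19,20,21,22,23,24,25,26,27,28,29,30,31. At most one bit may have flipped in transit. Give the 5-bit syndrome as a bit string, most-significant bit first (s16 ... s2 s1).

s1: b1⊕b3⊕b5⊕b7⊕b9⊕b11⊕b13⊕b15⊕b17⊕b19⊕b21⊕b23⊕b25⊕b27⊕b29⊕b31 = 0⊕0⊕1⊕1⊕0⊕0⊕1⊕0⊕1⊕1⊕1⊕1⊕0⊕1⊕1⊕0 = 1
s2: b2⊕b3⊕b6⊕b7⊕b10⊕b11⊕b14⊕b15⊕b18⊕b19⊕b22⊕b23⊕b26⊕b27⊕b30⊕b31 = 0⊕0⊕0⊕1⊕0⊕0⊕1⊕0⊕0⊕1⊕0⊕1⊕0⊕1⊕0⊕0 = 1
s4: b4⊕b5⊕b6⊕b7⊕b12⊕b13⊕b14⊕b15⊕b20⊕b21⊕b22⊕b23⊕b28⊕b29⊕b30⊕b31 = 1⊕1⊕0⊕1⊕1⊕1⊕1⊕0⊕0⊕1⊕0⊕1⊕1⊕1⊕0⊕0 = 0
s8: b8⊕b9⊕b10⊕b11⊕b12⊕b13⊕b14⊕b15⊕b24⊕b25⊕b26⊕b27⊕b28⊕b29⊕b30⊕b31 = 1⊕0⊕0⊕0⊕1⊕1⊕1⊕0⊕1⊕0⊕0⊕1⊕1⊕1⊕0⊕0 = 0
s16: b16⊕b17⊕b18⊕b19⊕b20⊕b21⊕b22⊕b23⊕b24⊕b25⊕b26⊕b27⊕b28⊕b29⊕b30⊕b31 = 1⊕1⊕0⊕1⊕0⊕1⊕0⊕1⊕1⊕0⊕0⊕1⊕1⊕1⊕0⊕0 = 1
Syndrome (s16...s1) = 10011 → position 19.

10011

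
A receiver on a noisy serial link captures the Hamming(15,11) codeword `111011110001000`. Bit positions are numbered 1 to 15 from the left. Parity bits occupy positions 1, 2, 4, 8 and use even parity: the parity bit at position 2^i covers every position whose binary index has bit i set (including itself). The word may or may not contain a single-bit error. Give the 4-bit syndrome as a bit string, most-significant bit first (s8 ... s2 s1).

0000

s1: b1⊕b3⊕b5⊕b7⊕b9⊕b11⊕b13⊕b15 = 1⊕1⊕1⊕1⊕0⊕0⊕0⊕0 = 0
s2: b2⊕b3⊕b6⊕b7⊕b10⊕b11⊕b14⊕b15 = 1⊕1⊕1⊕1⊕0⊕0⊕0⊕0 = 0
s4: b4⊕b5⊕b6⊕b7⊕b12⊕b13⊕b14⊕b15 = 0⊕1⊕1⊕1⊕1⊕0⊕0⊕0 = 0
s8: b8⊕b9⊕b10⊕b11⊕b12⊕b13⊕b14⊕b15 = 1⊕0⊕0⊕0⊕1⊕0⊕0⊕0 = 0
Syndrome (s8...s1) = 0000 → position 0 (no error).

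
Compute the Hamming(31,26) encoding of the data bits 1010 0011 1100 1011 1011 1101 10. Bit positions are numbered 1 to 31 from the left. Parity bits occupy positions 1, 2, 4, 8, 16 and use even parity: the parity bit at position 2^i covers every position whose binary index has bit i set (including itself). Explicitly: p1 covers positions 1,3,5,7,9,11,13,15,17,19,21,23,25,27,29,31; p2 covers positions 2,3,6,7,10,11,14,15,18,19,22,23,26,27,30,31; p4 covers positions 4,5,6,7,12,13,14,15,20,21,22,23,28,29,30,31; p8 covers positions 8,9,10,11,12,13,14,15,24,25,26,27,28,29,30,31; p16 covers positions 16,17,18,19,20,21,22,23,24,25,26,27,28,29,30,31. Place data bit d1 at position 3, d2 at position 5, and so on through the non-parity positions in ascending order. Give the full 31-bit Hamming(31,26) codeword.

1111010000111100010111011110110

Place data bits at non-power-of-two positions: b3=1, b5=0, b6=1, b7=0, b9=0, b10=0, b11=1, b12=1, b13=1, b14=1, b15=0, b17=0, b18=1, b19=0, b20=1, b21=1, b22=1, b23=0, b24=1, b25=1, b26=1, b27=1, b28=0, b29=1, b30=1, b31=0.
p1 = XOR of data positions {3,5,7,9,11,13,15,17,19,21,23,25,27,29,31} = 1⊕0⊕0⊕0⊕1⊕1⊕0⊕0⊕0⊕1⊕0⊕1⊕1⊕1⊕0 = 1
p2 = XOR of data positions {3,6,7,10,11,14,15,18,19,22,23,26,27,30,31} = 1⊕1⊕0⊕0⊕1⊕1⊕0⊕1⊕0⊕1⊕0⊕1⊕1⊕1⊕0 = 1
p4 = XOR of data positions {5,6,7,12,13,14,15,20,21,22,23,28,29,30,31} = 0⊕1⊕0⊕1⊕1⊕1⊕0⊕1⊕1⊕1⊕0⊕0⊕1⊕1⊕0 = 1
p8 = XOR of data positions {9,10,11,12,13,14,15,24,25,26,27,28,29,30,31} = 0⊕0⊕1⊕1⊕1⊕1⊕0⊕1⊕1⊕1⊕1⊕0⊕1⊕1⊕0 = 0
p16 = XOR of data positions {17,18,19,20,21,22,23,24,25,26,27,28,29,30,31} = 0⊕1⊕0⊕1⊕1⊕1⊕0⊕1⊕1⊕1⊕1⊕0⊕1⊕1⊕0 = 0
Codeword b1..b31 = 1111010000111100010111011110110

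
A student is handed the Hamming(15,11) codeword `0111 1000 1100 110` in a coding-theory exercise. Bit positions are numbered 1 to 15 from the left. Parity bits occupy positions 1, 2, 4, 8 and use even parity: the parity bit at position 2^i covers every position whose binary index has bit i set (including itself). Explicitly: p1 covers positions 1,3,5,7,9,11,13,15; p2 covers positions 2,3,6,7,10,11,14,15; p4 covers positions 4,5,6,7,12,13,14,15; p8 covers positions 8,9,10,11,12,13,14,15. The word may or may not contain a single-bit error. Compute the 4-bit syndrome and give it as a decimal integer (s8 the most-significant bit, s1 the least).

s1: b1⊕b3⊕b5⊕b7⊕b9⊕b11⊕b13⊕b15 = 0⊕1⊕1⊕0⊕1⊕0⊕1⊕0 = 0
s2: b2⊕b3⊕b6⊕b7⊕b10⊕b11⊕b14⊕b15 = 1⊕1⊕0⊕0⊕1⊕0⊕1⊕0 = 0
s4: b4⊕b5⊕b6⊕b7⊕b12⊕b13⊕b14⊕b15 = 1⊕1⊕0⊕0⊕0⊕1⊕1⊕0 = 0
s8: b8⊕b9⊕b10⊕b11⊕b12⊕b13⊕b14⊕b15 = 0⊕1⊕1⊕0⊕0⊕1⊕1⊕0 = 0
Syndrome (s8...s1) = 0000 → position 0 (no error).

0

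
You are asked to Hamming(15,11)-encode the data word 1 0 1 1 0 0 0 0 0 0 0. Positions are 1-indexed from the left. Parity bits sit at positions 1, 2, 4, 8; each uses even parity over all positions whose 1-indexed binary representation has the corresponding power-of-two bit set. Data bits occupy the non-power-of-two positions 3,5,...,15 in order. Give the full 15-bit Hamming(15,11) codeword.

Place data bits at non-power-of-two positions: b3=1, b5=0, b6=1, b7=1, b9=0, b10=0, b11=0, b12=0, b13=0, b14=0, b15=0.
p1 = XOR of data positions {3,5,7,9,11,13,15} = 1⊕0⊕1⊕0⊕0⊕0⊕0 = 0
p2 = XOR of data positions {3,6,7,10,11,14,15} = 1⊕1⊕1⊕0⊕0⊕0⊕0 = 1
p4 = XOR of data positions {5,6,7,12,13,14,15} = 0⊕1⊕1⊕0⊕0⊕0⊕0 = 0
p8 = XOR of data positions {9,10,11,12,13,14,15} = 0⊕0⊕0⊕0⊕0⊕0⊕0 = 0
Codeword b1..b15 = 011001100000000

011001100000000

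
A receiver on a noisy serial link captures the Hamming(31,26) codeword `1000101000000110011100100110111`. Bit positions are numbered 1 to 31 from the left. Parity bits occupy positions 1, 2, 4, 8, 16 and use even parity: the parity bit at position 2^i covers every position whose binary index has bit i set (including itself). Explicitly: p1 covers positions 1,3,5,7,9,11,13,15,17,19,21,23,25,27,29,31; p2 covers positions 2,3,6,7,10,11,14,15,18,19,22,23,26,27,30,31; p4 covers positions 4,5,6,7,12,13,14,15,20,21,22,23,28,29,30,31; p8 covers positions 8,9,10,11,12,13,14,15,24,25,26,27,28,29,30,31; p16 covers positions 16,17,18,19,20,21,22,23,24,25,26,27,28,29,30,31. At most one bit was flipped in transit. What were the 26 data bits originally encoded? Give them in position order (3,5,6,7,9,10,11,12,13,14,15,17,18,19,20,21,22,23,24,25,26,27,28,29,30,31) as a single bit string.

s1: b1⊕b3⊕b5⊕b7⊕b9⊕b11⊕b13⊕b15⊕b17⊕b19⊕b21⊕b23⊕b25⊕b27⊕b29⊕b31 = 1⊕0⊕1⊕1⊕0⊕0⊕0⊕1⊕0⊕1⊕0⊕1⊕0⊕1⊕1⊕1 = 1
s2: b2⊕b3⊕b6⊕b7⊕b10⊕b11⊕b14⊕b15⊕b18⊕b19⊕b22⊕b23⊕b26⊕b27⊕b30⊕b31 = 0⊕0⊕0⊕1⊕0⊕0⊕1⊕1⊕1⊕1⊕0⊕1⊕1⊕1⊕1⊕1 = 0
s4: b4⊕b5⊕b6⊕b7⊕b12⊕b13⊕b14⊕b15⊕b20⊕b21⊕b22⊕b23⊕b28⊕b29⊕b30⊕b31 = 0⊕1⊕0⊕1⊕0⊕0⊕1⊕1⊕1⊕0⊕0⊕1⊕0⊕1⊕1⊕1 = 1
s8: b8⊕b9⊕b10⊕b11⊕b12⊕b13⊕b14⊕b15⊕b24⊕b25⊕b26⊕b27⊕b28⊕b29⊕b30⊕b31 = 0⊕0⊕0⊕0⊕0⊕0⊕1⊕1⊕0⊕0⊕1⊕1⊕0⊕1⊕1⊕1 = 1
s16: b16⊕b17⊕b18⊕b19⊕b20⊕b21⊕b22⊕b23⊕b24⊕b25⊕b26⊕b27⊕b28⊕b29⊕b30⊕b31 = 0⊕0⊕1⊕1⊕1⊕0⊕0⊕1⊕0⊕0⊕1⊕1⊕0⊕1⊕1⊕1 = 1
Syndrome (s16...s1) = 11101 → position 29.
Flip bit 29: corrected codeword = 1000101000000110011100100110011
Data bits at positions 3,5,6,7,9,10,11,12,13,14,15,17,18,19,20,21,22,23,24,25,26,27,28,29,30,31: 01010000011011100100110011

01010000011011100100110011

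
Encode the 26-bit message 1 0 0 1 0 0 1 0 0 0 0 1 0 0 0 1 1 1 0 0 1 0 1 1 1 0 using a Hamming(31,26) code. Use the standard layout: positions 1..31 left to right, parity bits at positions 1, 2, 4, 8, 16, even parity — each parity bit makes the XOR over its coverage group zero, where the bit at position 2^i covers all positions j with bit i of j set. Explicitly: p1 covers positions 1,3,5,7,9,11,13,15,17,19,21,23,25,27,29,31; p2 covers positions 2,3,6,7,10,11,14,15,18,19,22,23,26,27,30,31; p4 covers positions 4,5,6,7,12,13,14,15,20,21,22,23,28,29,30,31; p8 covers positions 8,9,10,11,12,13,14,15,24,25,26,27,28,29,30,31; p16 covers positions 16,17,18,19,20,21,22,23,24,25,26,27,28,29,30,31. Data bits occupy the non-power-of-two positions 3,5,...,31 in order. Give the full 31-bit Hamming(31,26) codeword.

Place data bits at non-power-of-two positions: b3=1, b5=0, b6=0, b7=1, b9=0, b10=0, b11=1, b12=0, b13=0, b14=0, b15=0, b17=1, b18=0, b19=0, b20=0, b21=1, b22=1, b23=1, b24=0, b25=0, b26=1, b27=0, b28=1, b29=1, b30=1, b31=0.
p1 = XOR of data positions {3,5,7,9,11,13,15,17,19,21,23,25,27,29,31} = 1⊕0⊕1⊕0⊕1⊕0⊕0⊕1⊕0⊕1⊕1⊕0⊕0⊕1⊕0 = 1
p2 = XOR of data positions {3,6,7,10,11,14,15,18,19,22,23,26,27,30,31} = 1⊕0⊕1⊕0⊕1⊕0⊕0⊕0⊕0⊕1⊕1⊕1⊕0⊕1⊕0 = 1
p4 = XOR of data positions {5,6,7,12,13,14,15,20,21,22,23,28,29,30,31} = 0⊕0⊕1⊕0⊕0⊕0⊕0⊕0⊕1⊕1⊕1⊕1⊕1⊕1⊕0 = 1
p8 = XOR of data positions {9,10,11,12,13,14,15,24,25,26,27,28,29,30,31} = 0⊕0⊕1⊕0⊕0⊕0⊕0⊕0⊕0⊕1⊕0⊕1⊕1⊕1⊕0 = 1
p16 = XOR of data positions {17,18,19,20,21,22,23,24,25,26,27,28,29,30,31} = 1⊕0⊕0⊕0⊕1⊕1⊕1⊕0⊕0⊕1⊕0⊕1⊕1⊕1⊕0 = 0
Codeword b1..b31 = 1111001100100000100011100101110

1111001100100000100011100101110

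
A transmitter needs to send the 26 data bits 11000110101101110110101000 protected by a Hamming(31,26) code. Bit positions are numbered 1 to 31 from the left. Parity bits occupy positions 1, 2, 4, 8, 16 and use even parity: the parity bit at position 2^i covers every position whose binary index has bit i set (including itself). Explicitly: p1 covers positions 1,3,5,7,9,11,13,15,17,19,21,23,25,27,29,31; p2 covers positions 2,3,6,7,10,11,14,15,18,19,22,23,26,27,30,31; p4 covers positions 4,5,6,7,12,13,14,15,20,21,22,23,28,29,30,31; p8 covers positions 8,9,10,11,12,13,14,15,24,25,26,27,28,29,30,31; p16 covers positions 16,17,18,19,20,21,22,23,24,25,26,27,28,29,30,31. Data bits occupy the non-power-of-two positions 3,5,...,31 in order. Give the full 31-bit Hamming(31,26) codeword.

1111100101101010101110110101000

Place data bits at non-power-of-two positions: b3=1, b5=1, b6=0, b7=0, b9=0, b10=1, b11=1, b12=0, b13=1, b14=0, b15=1, b17=1, b18=0, b19=1, b20=1, b21=1, b22=0, b23=1, b24=1, b25=0, b26=1, b27=0, b28=1, b29=0, b30=0, b31=0.
p1 = XOR of data positions {3,5,7,9,11,13,15,17,19,21,23,25,27,29,31} = 1⊕1⊕0⊕0⊕1⊕1⊕1⊕1⊕1⊕1⊕1⊕0⊕0⊕0⊕0 = 1
p2 = XOR of data positions {3,6,7,10,11,14,15,18,19,22,23,26,27,30,31} = 1⊕0⊕0⊕1⊕1⊕0⊕1⊕0⊕1⊕0⊕1⊕1⊕0⊕0⊕0 = 1
p4 = XOR of data positions {5,6,7,12,13,14,15,20,21,22,23,28,29,30,31} = 1⊕0⊕0⊕0⊕1⊕0⊕1⊕1⊕1⊕0⊕1⊕1⊕0⊕0⊕0 = 1
p8 = XOR of data positions {9,10,11,12,13,14,15,24,25,26,27,28,29,30,31} = 0⊕1⊕1⊕0⊕1⊕0⊕1⊕1⊕0⊕1⊕0⊕1⊕0⊕0⊕0 = 1
p16 = XOR of data positions {17,18,19,20,21,22,23,24,25,26,27,28,29,30,31} = 1⊕0⊕1⊕1⊕1⊕0⊕1⊕1⊕0⊕1⊕0⊕1⊕0⊕0⊕0 = 0
Codeword b1..b31 = 1111100101101010101110110101000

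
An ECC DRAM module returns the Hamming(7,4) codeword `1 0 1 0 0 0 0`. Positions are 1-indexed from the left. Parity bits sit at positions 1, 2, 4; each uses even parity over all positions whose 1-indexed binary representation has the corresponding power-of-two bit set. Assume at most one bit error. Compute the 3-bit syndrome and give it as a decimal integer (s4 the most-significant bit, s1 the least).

2

s1: b1⊕b3⊕b5⊕b7 = 1⊕1⊕0⊕0 = 0
s2: b2⊕b3⊕b6⊕b7 = 0⊕1⊕0⊕0 = 1
s4: b4⊕b5⊕b6⊕b7 = 0⊕0⊕0⊕0 = 0
Syndrome (s4...s1) = 010 → position 2.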